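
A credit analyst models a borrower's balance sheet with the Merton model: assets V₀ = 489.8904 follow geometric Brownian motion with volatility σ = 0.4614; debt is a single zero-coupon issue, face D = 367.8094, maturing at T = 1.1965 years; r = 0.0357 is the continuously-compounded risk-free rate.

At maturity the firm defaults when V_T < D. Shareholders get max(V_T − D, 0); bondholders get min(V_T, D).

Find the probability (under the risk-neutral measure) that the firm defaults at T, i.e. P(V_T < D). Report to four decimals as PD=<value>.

PD=0.3445

d₁ = [ln(V₀/D) + (r + σ²/2)T] / (σ√T)
   = [ln(489.8904/367.8094) + (0.0357 + 0.5·0.4614²)·1.1965] / (0.4614·√1.1965)
   = [0.286617 + 0.170076] / 0.504701 = 0.904879
d₂ = d₁ − σ√T = 0.904879 − 0.504701 = 0.400179
risk-neutral PD = N(−d₂) = N(-0.400179) = 0.344512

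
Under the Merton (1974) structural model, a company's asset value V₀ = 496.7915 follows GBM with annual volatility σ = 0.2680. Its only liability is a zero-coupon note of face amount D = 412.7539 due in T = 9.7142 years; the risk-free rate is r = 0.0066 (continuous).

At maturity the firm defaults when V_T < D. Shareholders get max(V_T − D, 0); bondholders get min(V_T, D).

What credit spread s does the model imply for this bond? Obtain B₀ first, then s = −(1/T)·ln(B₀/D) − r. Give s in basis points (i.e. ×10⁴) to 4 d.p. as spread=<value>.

d₁ = [ln(V₀/D) + (r + σ²/2)T] / (σ√T)
   = [ln(496.7915/412.7539) + (0.0066 + 0.5·0.2680²)·9.7142] / (0.2680·√9.7142)
   = [0.185319 + 0.412970] / 0.835292 = 0.716263
d₂ = d₁ − σ√T = 0.716263 − 0.835292 = -0.119029
N(d₁) = 0.763086,  N(d₂) = 0.452626,  e^(−rT) = 0.937898
E₀ = V₀·N(d₁) − D·e^(−rT)·N(d₂)
   = 496.7915·0.763086 − 412.7539·0.937898·0.452626 = 203.873204
B₀ = V₀ − E₀ = 496.7915 − 203.873204 = 292.918296
spread = −(1/T)·ln(B₀/D) − r = −(1/9.7142)·ln(292.918296/412.7539) − 0.0066 = 0.02870479
in basis points: 0.02870479 × 10⁴ = 287.0479 bp

spread=287.0479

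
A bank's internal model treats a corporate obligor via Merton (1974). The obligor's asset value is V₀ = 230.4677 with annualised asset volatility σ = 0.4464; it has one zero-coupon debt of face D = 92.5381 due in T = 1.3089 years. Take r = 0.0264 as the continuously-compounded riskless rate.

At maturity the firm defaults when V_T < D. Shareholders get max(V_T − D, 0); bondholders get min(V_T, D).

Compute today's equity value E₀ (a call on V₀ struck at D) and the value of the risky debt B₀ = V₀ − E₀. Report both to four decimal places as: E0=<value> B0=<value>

d₁ = [ln(V₀/D) + (r + σ²/2)T] / (σ√T)
   = [ln(230.4677/92.5381) + (0.0264 + 0.5·0.4464²)·1.3089] / (0.4464·√1.3089)
   = [0.912490 + 0.164969] / 0.510714 = 2.109714
d₂ = d₁ − σ√T = 2.109714 − 0.510714 = 1.599000
N(d₁) = 0.982558,  N(d₂) = 0.945090,  e^(−rT) = 0.966035
E₀ = V₀·N(d₁) − D·e^(−rT)·N(d₂)
   = 230.4677·0.982558 − 92.5381·0.966035·0.945090 = 141.961638
B₀ = V₀ − E₀ = 230.4677 − 141.961638 = 88.506062

E0=141.9616 B0=88.5061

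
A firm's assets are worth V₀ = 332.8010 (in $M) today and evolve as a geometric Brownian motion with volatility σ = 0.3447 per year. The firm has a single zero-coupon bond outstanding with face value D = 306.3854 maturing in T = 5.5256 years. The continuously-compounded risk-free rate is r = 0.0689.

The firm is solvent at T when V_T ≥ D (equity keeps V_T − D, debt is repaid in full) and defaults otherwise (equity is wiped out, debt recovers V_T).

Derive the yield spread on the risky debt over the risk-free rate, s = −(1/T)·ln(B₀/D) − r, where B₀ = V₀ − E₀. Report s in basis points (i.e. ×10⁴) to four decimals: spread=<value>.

spread=343.0275

d₁ = [ln(V₀/D) + (r + σ²/2)T] / (σ√T)
   = [ln(332.8010/306.3854) + (0.0689 + 0.5·0.3447²)·5.5256] / (0.3447·√5.5256)
   = [0.082701 + 0.708984] / 0.810272 = 0.977061
d₂ = d₁ − σ√T = 0.977061 − 0.810272 = 0.166789
N(d₁) = 0.835730,  N(d₂) = 0.566232,  e^(−rT) = 0.683373
E₀ = V₀·N(d₁) − D·e^(−rT)·N(d₂)
   = 332.8010·0.835730 − 306.3854·0.683373·0.566232 = 159.576802
B₀ = V₀ − E₀ = 332.8010 − 159.576802 = 173.224198
spread = −(1/T)·ln(B₀/D) − r = −(1/5.5256)·ln(173.224198/306.3854) − 0.0689 = 0.03430275
in basis points: 0.03430275 × 10⁴ = 343.0275 bp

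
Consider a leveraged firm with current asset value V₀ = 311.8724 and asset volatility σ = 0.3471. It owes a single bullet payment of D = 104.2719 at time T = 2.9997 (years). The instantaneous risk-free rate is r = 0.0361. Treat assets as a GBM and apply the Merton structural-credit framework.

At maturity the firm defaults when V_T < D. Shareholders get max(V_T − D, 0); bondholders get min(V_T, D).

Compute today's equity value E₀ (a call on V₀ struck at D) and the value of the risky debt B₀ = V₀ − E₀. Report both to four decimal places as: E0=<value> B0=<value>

E0=219.1379 B0=92.7345

d₁ = [ln(V₀/D) + (r + σ²/2)T] / (σ√T)
   = [ln(311.8724/104.2719) + (0.0361 + 0.5·0.3471²)·2.9997] / (0.3471·√2.9997)
   = [1.095592 + 0.288989] / 0.601165 = 2.303164
d₂ = d₁ − σ√T = 2.303164 − 0.601165 = 1.701999
N(d₁) = 0.989365,  N(d₂) = 0.955622,  e^(−rT) = 0.897368
E₀ = V₀·N(d₁) − D·e^(−rT)·N(d₂)
   = 311.8724·0.989365 − 104.2719·0.897368·0.955622 = 219.137862
B₀ = V₀ − E₀ = 311.8724 − 219.137862 = 92.734538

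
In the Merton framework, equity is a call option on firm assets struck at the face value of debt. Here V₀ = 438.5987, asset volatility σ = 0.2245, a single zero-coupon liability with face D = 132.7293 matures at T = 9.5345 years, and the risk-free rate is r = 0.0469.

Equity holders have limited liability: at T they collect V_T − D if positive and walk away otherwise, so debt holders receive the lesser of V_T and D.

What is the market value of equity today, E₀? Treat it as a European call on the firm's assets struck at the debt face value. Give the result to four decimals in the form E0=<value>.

d₁ = [ln(V₀/D) + (r + σ²/2)T] / (σ√T)
   = [ln(438.5987/132.7293) + (0.0469 + 0.5·0.2245²)·9.5345] / (0.2245·√9.5345)
   = [1.195273 + 0.687439] / 0.693211 = 2.715930
d₂ = d₁ − σ√T = 2.715930 − 0.693211 = 2.022719
N(d₁) = 0.996696,  N(d₂) = 0.978449,  e^(−rT) = 0.639436
E₀ = V₀·N(d₁) − D·e^(−rT)·N(d₂)
   = 438.5987·0.996696 − 132.7293·0.639436·0.978449 = 354.106482

E0=354.1065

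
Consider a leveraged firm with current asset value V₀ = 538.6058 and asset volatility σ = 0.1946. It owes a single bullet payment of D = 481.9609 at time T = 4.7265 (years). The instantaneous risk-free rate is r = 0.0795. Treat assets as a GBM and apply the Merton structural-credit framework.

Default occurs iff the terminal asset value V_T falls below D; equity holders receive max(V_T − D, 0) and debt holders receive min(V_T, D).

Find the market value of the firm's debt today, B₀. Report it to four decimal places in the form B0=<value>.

B0=320.0839

d₁ = [ln(V₀/D) + (r + σ²/2)T] / (σ√T)
   = [ln(538.6058/481.9609) + (0.0795 + 0.5·0.1946²)·4.7265] / (0.1946·√4.7265)
   = [0.111121 + 0.465251] / 0.423070 = 1.362355
d₂ = d₁ − σ√T = 1.362355 − 0.423070 = 0.939284
N(d₁) = 0.913457,  N(d₂) = 0.826208,  e^(−rT) = 0.686769
E₀ = V₀·N(d₁) − D·e^(−rT)·N(d₂)
   = 538.6058·0.913457 − 481.9609·0.686769·0.826208 = 218.521850
B₀ = V₀ − E₀ = 538.6058 − 218.521850 = 320.083950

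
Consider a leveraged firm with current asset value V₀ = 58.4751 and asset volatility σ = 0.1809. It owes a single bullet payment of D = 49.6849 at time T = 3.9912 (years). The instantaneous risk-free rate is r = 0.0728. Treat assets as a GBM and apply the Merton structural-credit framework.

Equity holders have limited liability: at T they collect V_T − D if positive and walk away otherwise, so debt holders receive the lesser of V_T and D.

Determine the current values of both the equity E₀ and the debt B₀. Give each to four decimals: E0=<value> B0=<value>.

E0=22.1529 B0=36.3222

d₁ = [ln(V₀/D) + (r + σ²/2)T] / (σ√T)
   = [ln(58.4751/49.6849) + (0.0728 + 0.5·0.1809²)·3.9912] / (0.1809·√3.9912)
   = [0.162900 + 0.355865] / 0.361402 = 1.435424
d₂ = d₁ − σ√T = 1.435424 − 0.361402 = 1.074023
N(d₁) = 0.924417,  N(d₂) = 0.858594,  e^(−rT) = 0.747845
E₀ = V₀·N(d₁) − D·e^(−rT)·N(d₂)
   = 58.4751·0.924417 − 49.6849·0.747845·0.858594 = 22.152938
B₀ = V₀ − E₀ = 58.4751 − 22.152938 = 36.322162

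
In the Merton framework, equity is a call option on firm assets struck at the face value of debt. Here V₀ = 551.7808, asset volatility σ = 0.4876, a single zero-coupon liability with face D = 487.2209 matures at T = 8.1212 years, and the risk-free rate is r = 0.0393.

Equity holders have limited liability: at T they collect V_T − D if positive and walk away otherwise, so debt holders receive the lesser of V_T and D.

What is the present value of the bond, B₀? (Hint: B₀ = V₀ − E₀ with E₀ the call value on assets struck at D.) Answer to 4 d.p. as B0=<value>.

d₁ = [ln(V₀/D) + (r + σ²/2)T] / (σ√T)
   = [ln(551.7808/487.2209) + (0.0393 + 0.5·0.4876²)·8.1212] / (0.4876·√8.1212)
   = [0.124433 + 1.284586] / 1.389549 = 1.014012
d₂ = d₁ − σ√T = 1.014012 − 1.389549 = -0.375537
N(d₁) = 0.844712,  N(d₂) = 0.353631,  e^(−rT) = 0.726757
E₀ = V₀·N(d₁) − D·e^(−rT)·N(d₂)
   = 551.7808·0.844712 − 487.2209·0.726757·0.353631 = 340.878087
B₀ = V₀ − E₀ = 551.7808 − 340.878087 = 210.902713

B0=210.9027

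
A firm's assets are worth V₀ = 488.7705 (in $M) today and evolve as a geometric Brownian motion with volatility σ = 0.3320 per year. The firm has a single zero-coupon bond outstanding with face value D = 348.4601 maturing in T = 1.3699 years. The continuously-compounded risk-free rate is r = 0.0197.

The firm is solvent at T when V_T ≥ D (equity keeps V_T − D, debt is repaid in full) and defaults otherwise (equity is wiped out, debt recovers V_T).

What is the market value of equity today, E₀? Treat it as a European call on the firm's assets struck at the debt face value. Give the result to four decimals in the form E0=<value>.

d₁ = [ln(V₀/D) + (r + σ²/2)T] / (σ√T)
   = [ln(488.7705/348.4601) + (0.0197 + 0.5·0.3320²)·1.3699] / (0.3320·√1.3699)
   = [0.338369 + 0.102485] / 0.388582 = 1.134521
d₂ = d₁ − σ√T = 1.134521 − 0.388582 = 0.745939
N(d₁) = 0.871712,  N(d₂) = 0.772148,  e^(−rT) = 0.973374
E₀ = V₀·N(d₁) − D·e^(−rT)·N(d₂)
   = 488.7705·0.871712 − 348.4601·0.973374·0.772148 = 164.168455

E0=164.1685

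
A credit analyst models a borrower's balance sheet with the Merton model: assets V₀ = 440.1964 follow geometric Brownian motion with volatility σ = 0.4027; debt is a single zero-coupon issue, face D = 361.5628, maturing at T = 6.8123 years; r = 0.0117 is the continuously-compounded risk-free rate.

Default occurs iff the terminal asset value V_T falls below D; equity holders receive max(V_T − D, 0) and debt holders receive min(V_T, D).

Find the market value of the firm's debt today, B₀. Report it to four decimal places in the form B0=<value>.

d₁ = [ln(V₀/D) + (r + σ²/2)T] / (σ√T)
   = [ln(440.1964/361.5628) + (0.0117 + 0.5·0.4027²)·6.8123] / (0.4027·√6.8123)
   = [0.196785 + 0.632070] / 1.051062 = 0.788588
d₂ = d₁ − σ√T = 0.788588 − 1.051062 = -0.262474
N(d₁) = 0.784824,  N(d₂) = 0.396478,  e^(−rT) = 0.923390
E₀ = V₀·N(d₁) − D·e^(−rT)·N(d₂)
   = 440.1964·0.784824 − 361.5628·0.923390·0.396478 = 213.107082
B₀ = V₀ − E₀ = 440.1964 − 213.107082 = 227.089318

B0=227.0893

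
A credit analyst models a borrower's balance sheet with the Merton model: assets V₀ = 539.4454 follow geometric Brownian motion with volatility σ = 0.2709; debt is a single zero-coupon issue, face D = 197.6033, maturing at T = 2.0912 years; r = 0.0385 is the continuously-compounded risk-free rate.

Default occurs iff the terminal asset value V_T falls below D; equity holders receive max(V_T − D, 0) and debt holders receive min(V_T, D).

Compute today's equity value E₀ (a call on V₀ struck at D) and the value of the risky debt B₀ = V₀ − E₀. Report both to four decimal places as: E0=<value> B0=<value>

d₁ = [ln(V₀/D) + (r + σ²/2)T] / (σ√T)
   = [ln(539.4454/197.6033) + (0.0385 + 0.5·0.2709²)·2.0912] / (0.2709·√2.0912)
   = [1.004280 + 0.157244] / 0.391748 = 2.964979
d₂ = d₁ − σ√T = 2.964979 − 0.391748 = 2.573231
N(d₁) = 0.998486,  N(d₂) = 0.994962,  e^(−rT) = 0.922645
E₀ = V₀·N(d₁) − D·e^(−rT)·N(d₂)
   = 539.4454·0.998486 − 197.6033·0.922645·0.994962 = 357.229789
B₀ = V₀ − E₀ = 539.4454 − 357.229789 = 182.215611

E0=357.2298 B0=182.2156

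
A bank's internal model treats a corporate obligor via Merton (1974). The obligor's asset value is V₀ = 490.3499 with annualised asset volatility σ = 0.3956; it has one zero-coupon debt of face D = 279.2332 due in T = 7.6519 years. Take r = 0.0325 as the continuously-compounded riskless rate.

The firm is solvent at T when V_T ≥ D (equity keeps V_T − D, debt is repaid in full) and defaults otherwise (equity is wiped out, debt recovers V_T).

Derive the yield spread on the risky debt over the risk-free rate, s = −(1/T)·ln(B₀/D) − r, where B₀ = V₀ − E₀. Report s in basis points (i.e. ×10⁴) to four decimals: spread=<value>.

spread=292.5360

d₁ = [ln(V₀/D) + (r + σ²/2)T] / (σ√T)
   = [ln(490.3499/279.2332) + (0.0325 + 0.5·0.3956²)·7.6519] / (0.3956·√7.6519)
   = [0.563072 + 0.847445] / 1.094311 = 1.288954
d₂ = d₁ − σ√T = 1.288954 − 1.094311 = 0.194643
N(d₁) = 0.901293,  N(d₂) = 0.577164,  e^(−rT) = 0.779824
E₀ = V₀·N(d₁) − D·e^(−rT)·N(d₂)
   = 490.3499·0.901293 − 279.2332·0.779824·0.577164 = 316.269912
B₀ = V₀ − E₀ = 490.3499 − 316.269912 = 174.079988
spread = −(1/T)·ln(B₀/D) − r = −(1/7.6519)·ln(174.079988/279.2332) − 0.0325 = 0.02925360
in basis points: 0.02925360 × 10⁴ = 292.5360 bp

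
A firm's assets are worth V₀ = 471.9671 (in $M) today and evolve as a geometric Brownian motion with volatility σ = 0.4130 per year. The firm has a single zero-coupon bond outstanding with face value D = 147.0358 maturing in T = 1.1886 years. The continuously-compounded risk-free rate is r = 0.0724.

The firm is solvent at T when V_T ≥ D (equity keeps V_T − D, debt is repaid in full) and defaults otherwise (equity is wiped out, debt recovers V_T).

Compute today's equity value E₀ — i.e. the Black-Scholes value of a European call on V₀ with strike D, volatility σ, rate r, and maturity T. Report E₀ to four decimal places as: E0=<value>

d₁ = [ln(V₀/D) + (r + σ²/2)T] / (σ√T)
   = [ln(471.9671/147.0358) + (0.0724 + 0.5·0.4130²)·1.1886] / (0.4130·√1.1886)
   = [1.166233 + 0.187424] / 0.450265 = 3.006358
d₂ = d₁ − σ√T = 3.006358 − 0.450265 = 2.556093
N(d₁) = 0.998678,  N(d₂) = 0.994707,  e^(−rT) = 0.917544
E₀ = V₀·N(d₁) − D·e^(−rT)·N(d₂)
   = 471.9671·0.998678 − 147.0358·0.917544·0.994707 = 337.145388

E0=337.1454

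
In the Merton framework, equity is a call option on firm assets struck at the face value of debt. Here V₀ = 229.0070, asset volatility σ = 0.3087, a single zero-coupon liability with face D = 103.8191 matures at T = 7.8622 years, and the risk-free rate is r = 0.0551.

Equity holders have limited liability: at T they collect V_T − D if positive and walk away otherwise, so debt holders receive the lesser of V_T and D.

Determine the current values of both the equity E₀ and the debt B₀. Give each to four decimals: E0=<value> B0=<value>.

d₁ = [ln(V₀/D) + (r + σ²/2)T] / (σ√T)
   = [ln(229.0070/103.8191) + (0.0551 + 0.5·0.3087²)·7.8622] / (0.3087·√7.8622)
   = [0.791103 + 0.807824] / 0.865583 = 1.847225
d₂ = d₁ − σ√T = 1.847225 − 0.865583 = 0.981642
N(d₁) = 0.967643,  N(d₂) = 0.836862,  e^(−rT) = 0.648426
E₀ = V₀·N(d₁) − D·e^(−rT)·N(d₂)
   = 229.0070·0.967643 − 103.8191·0.648426·0.836862 = 165.260240
B₀ = V₀ − E₀ = 229.0070 − 165.260240 = 63.746760

E0=165.2602 B0=63.7468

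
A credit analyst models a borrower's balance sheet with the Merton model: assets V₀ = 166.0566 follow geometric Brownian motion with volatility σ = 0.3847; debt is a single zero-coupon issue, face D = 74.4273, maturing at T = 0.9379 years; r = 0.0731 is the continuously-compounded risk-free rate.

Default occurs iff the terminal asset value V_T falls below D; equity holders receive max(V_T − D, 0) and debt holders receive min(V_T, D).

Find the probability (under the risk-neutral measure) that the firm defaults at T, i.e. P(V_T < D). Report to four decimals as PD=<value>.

d₁ = [ln(V₀/D) + (r + σ²/2)T] / (σ√T)
   = [ln(166.0566/74.4273) + (0.0731 + 0.5·0.3847²)·0.9379] / (0.3847·√0.9379)
   = [0.802506 + 0.137962] / 0.372564 = 2.524316
d₂ = d₁ − σ√T = 2.524316 − 0.372564 = 2.151752
risk-neutral PD = N(−d₂) = N(-2.151752) = 0.015708

PD=0.0157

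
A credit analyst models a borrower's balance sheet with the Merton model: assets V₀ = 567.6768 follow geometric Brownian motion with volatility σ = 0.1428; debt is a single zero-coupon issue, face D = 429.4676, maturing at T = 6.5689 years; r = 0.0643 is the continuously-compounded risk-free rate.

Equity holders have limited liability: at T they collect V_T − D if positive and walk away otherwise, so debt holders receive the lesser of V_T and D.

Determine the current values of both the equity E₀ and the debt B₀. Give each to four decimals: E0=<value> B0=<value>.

d₁ = [ln(V₀/D) + (r + σ²/2)T] / (σ√T)
   = [ln(567.6768/429.4676) + (0.0643 + 0.5·0.1428²)·6.5689] / (0.1428·√6.5689)
   = [0.279006 + 0.489356] / 0.365994 = 2.099382
d₂ = d₁ − σ√T = 2.099382 − 0.365994 = 1.733387
N(d₁) = 0.982108,  N(d₂) = 0.958487,  e^(−rT) = 0.655485
E₀ = V₀·N(d₁) − D·e^(−rT)·N(d₂)
   = 567.6768·0.982108 − 429.4676·0.655485·0.958487 = 287.697105
B₀ = V₀ − E₀ = 567.6768 − 287.697105 = 279.979695

E0=287.6971 B0=279.9797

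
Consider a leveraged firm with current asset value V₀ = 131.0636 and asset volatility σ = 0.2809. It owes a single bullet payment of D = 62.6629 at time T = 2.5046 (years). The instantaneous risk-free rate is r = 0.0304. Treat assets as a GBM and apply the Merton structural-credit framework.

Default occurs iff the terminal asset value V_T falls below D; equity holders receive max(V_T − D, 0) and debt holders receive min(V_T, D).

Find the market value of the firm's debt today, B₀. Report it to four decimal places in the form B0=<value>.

d₁ = [ln(V₀/D) + (r + σ²/2)T] / (σ√T)
   = [ln(131.0636/62.6629) + (0.0304 + 0.5·0.2809²)·2.5046] / (0.2809·√2.5046)
   = [0.737913 + 0.174952] / 0.444550 = 2.053458
d₂ = d₁ − σ√T = 2.053458 − 0.444550 = 1.608908
N(d₁) = 0.979986,  N(d₂) = 0.946182,  e^(−rT) = 0.926687
E₀ = V₀·N(d₁) − D·e^(−rT)·N(d₂)
   = 131.0636·0.979986 − 62.6629·0.926687·0.946182 = 73.496777
B₀ = V₀ − E₀ = 131.0636 − 73.496777 = 57.566823

B0=57.5668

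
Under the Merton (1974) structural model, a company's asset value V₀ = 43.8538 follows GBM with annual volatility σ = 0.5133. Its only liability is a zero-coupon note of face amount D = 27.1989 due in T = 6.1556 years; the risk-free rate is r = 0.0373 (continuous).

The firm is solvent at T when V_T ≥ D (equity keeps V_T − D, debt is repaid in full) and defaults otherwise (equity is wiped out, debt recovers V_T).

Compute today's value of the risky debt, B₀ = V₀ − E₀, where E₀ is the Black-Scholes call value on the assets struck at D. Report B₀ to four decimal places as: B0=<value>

B0=15.2219

d₁ = [ln(V₀/D) + (r + σ²/2)T] / (σ√T)
   = [ln(43.8538/27.1989) + (0.0373 + 0.5·0.5133²)·6.1556] / (0.5133·√6.1556)
   = [0.477685 + 1.040533] / 1.273522 = 1.192141
d₂ = d₁ − σ√T = 1.192141 − 1.273522 = -0.081381
N(d₁) = 0.883397,  N(d₂) = 0.467569,  e^(−rT) = 0.794848
E₀ = V₀·N(d₁) − D·e^(−rT)·N(d₂)
   = 43.8538·0.883397 − 27.1989·0.794848·0.467569 = 28.631931
B₀ = V₀ − E₀ = 43.8538 − 28.631931 = 15.221869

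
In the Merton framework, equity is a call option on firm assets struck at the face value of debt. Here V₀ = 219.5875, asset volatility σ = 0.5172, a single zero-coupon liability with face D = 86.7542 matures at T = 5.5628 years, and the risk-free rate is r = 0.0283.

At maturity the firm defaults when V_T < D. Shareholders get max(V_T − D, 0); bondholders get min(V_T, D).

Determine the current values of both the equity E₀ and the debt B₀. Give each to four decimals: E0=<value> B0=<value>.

E0=159.6821 B0=59.9054

d₁ = [ln(V₀/D) + (r + σ²/2)T] / (σ√T)
   = [ln(219.5875/86.7542) + (0.0283 + 0.5·0.5172²)·5.5628] / (0.5172·√5.5628)
   = [0.928672 + 0.901440] / 1.219847 = 1.500280
d₂ = d₁ − σ√T = 1.500280 − 1.219847 = 0.280434
N(d₁) = 0.933229,  N(d₂) = 0.610428,  e^(−rT) = 0.854339
E₀ = V₀·N(d₁) − D·e^(−rT)·N(d₂)
   = 219.5875·0.933229 − 86.7542·0.854339·0.610428 = 159.682081
B₀ = V₀ − E₀ = 219.5875 − 159.682081 = 59.905419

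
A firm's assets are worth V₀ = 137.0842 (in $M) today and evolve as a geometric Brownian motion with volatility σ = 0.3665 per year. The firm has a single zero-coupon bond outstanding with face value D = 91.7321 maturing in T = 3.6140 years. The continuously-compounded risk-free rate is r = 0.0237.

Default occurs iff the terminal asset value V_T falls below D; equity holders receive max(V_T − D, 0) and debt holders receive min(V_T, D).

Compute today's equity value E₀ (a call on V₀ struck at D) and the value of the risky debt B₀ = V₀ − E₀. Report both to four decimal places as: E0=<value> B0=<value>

E0=63.2266 B0=73.8576

d₁ = [ln(V₀/D) + (r + σ²/2)T] / (σ√T)
   = [ln(137.0842/91.7321) + (0.0237 + 0.5·0.3665²)·3.6140] / (0.3665·√3.6140)
   = [0.401723 + 0.328372] / 0.696736 = 1.047880
d₂ = d₁ − σ√T = 1.047880 − 0.696736 = 0.351144
N(d₁) = 0.852653,  N(d₂) = 0.637260,  e^(−rT) = 0.917914
E₀ = V₀·N(d₁) − D·e^(−rT)·N(d₂)
   = 137.0842·0.852653 − 91.7321·0.917914·0.637260 = 63.226596
B₀ = V₀ − E₀ = 137.0842 − 63.226596 = 73.857604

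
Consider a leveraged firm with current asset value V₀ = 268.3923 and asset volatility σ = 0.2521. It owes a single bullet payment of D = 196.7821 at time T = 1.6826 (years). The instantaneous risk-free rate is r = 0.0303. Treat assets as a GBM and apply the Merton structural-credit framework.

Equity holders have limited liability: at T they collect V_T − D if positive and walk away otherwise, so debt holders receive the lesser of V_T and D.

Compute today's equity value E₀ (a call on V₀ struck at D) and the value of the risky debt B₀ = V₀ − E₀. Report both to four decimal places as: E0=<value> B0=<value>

E0=86.3258 B0=182.0665

d₁ = [ln(V₀/D) + (r + σ²/2)T] / (σ√T)
   = [ln(268.3923/196.7821) + (0.0303 + 0.5·0.2521²)·1.6826] / (0.2521·√1.6826)
   = [0.310353 + 0.104451] / 0.327012 = 1.268468
d₂ = d₁ − σ√T = 1.268468 − 0.327012 = 0.941456
N(d₁) = 0.897685,  N(d₂) = 0.826764,  e^(−rT) = 0.950295
E₀ = V₀·N(d₁) − D·e^(−rT)·N(d₂)
   = 268.3923·0.897685 − 196.7821·0.950295·0.826764 = 86.325800
B₀ = V₀ − E₀ = 268.3923 − 86.325800 = 182.066500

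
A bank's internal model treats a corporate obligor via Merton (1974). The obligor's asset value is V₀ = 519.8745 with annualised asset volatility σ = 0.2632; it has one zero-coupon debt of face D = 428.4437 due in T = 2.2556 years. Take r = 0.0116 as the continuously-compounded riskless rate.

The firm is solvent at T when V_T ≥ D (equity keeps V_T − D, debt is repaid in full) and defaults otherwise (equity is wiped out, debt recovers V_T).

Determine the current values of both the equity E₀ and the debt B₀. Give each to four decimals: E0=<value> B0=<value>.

d₁ = [ln(V₀/D) + (r + σ²/2)T] / (σ√T)
   = [ln(519.8745/428.4437) + (0.0116 + 0.5·0.2632²)·2.2556] / (0.2632·√2.2556)
   = [0.193428 + 0.104292] / 0.395291 = 0.753168
d₂ = d₁ − σ√T = 0.753168 − 0.395291 = 0.357877
N(d₁) = 0.774326,  N(d₂) = 0.639782,  e^(−rT) = 0.974174
E₀ = V₀·N(d₁) − D·e^(−rT)·N(d₂)
   = 519.8745·0.774326 − 428.4437·0.974174·0.639782 = 135.520467
B₀ = V₀ − E₀ = 519.8745 − 135.520467 = 384.354033

E0=135.5205 B0=384.3540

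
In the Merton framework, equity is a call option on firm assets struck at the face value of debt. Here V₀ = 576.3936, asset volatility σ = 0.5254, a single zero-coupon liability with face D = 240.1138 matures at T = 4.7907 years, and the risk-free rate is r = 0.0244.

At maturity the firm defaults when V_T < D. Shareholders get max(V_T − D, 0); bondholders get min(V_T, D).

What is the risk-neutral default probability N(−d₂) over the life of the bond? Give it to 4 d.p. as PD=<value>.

PD=0.3866

d₁ = [ln(V₀/D) + (r + σ²/2)T] / (σ√T)
   = [ln(576.3936/240.1138) + (0.0244 + 0.5·0.5254²)·4.7907] / (0.5254·√4.7907)
   = [0.875678 + 0.778118] / 1.149978 = 1.438111
d₂ = d₁ − σ√T = 1.438111 − 1.149978 = 0.288133
risk-neutral PD = N(−d₂) = N(-0.288133) = 0.386623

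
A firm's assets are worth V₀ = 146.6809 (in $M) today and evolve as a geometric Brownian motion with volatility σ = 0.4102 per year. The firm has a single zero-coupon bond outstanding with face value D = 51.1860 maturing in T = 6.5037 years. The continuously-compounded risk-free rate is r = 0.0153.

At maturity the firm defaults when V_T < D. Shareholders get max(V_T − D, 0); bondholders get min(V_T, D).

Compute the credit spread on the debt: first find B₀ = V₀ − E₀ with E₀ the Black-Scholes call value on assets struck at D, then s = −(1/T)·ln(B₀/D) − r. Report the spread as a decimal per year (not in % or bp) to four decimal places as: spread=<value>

spread=0.0190

d₁ = [ln(V₀/D) + (r + σ²/2)T] / (σ√T)
   = [ln(146.6809/51.1860) + (0.0153 + 0.5·0.4102²)·6.5037] / (0.4102·√6.5037)
   = [1.052793 + 0.646676] / 1.046107 = 1.624566
d₂ = d₁ − σ√T = 1.624566 − 1.046107 = 0.578460
N(d₁) = 0.947873,  N(d₂) = 0.718523,  e^(−rT) = 0.905284
E₀ = V₀·N(d₁) − D·e^(−rT)·N(d₂)
   = 146.6809·0.947873 − 51.1860·0.905284·0.718523 = 105.739963
B₀ = V₀ − E₀ = 146.6809 − 105.739963 = 40.940937
spread = −(1/T)·ln(B₀/D) − r = −(1/6.5037)·ln(40.940937/51.1860) − 0.0153 = 0.01903978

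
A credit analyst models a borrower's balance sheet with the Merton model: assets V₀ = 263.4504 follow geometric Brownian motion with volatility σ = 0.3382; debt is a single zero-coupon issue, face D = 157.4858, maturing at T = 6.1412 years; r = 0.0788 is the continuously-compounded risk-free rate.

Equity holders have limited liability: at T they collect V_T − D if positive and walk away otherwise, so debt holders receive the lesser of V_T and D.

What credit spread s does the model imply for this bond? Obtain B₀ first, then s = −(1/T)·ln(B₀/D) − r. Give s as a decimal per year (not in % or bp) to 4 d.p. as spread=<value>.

spread=0.0126

d₁ = [ln(V₀/D) + (r + σ²/2)T] / (σ√T)
   = [ln(263.4504/157.4858) + (0.0788 + 0.5·0.3382²)·6.1412] / (0.3382·√6.1412)
   = [0.514530 + 0.835139] / 0.838108 = 1.610375
d₂ = d₁ − σ√T = 1.610375 − 0.838108 = 0.772267
N(d₁) = 0.946342,  N(d₂) = 0.780022,  e^(−rT) = 0.616358
E₀ = V₀·N(d₁) − D·e^(−rT)·N(d₂)
   = 263.4504·0.946342 − 157.4858·0.616358·0.780022 = 173.599258
B₀ = V₀ − E₀ = 263.4504 − 173.599258 = 89.851142
spread = −(1/T)·ln(B₀/D) − r = −(1/6.1412)·ln(89.851142/157.4858) − 0.0788 = 0.01257969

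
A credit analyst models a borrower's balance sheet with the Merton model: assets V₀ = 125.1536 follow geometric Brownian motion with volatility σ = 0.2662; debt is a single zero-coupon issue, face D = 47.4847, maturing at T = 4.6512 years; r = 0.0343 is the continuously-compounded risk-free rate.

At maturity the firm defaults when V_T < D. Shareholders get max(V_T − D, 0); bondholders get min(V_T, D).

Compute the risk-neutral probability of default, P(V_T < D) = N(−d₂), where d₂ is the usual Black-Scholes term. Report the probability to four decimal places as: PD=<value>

d₁ = [ln(V₀/D) + (r + σ²/2)T] / (σ√T)
   = [ln(125.1536/47.4847) + (0.0343 + 0.5·0.2662²)·4.6512] / (0.2662·√4.6512)
   = [0.969134 + 0.324334] / 0.574104 = 2.253021
d₂ = d₁ − σ√T = 2.253021 − 0.574104 = 1.678917
risk-neutral PD = N(−d₂) = N(-1.678917) = 0.046584

PD=0.0466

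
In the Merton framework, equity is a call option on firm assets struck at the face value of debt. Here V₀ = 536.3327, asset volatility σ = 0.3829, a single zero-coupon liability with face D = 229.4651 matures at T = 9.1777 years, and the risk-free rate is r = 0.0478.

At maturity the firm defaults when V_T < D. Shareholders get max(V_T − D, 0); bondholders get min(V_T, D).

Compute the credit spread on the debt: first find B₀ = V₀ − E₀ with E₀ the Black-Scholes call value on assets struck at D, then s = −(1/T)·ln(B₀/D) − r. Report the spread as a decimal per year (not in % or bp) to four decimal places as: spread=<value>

d₁ = [ln(V₀/D) + (r + σ²/2)T] / (σ√T)
   = [ln(536.3327/229.4651) + (0.0478 + 0.5·0.3829²)·9.1777] / (0.3829·√9.1777)
   = [0.849004 + 1.111476] / 1.159985 = 1.690091
d₂ = d₁ − σ√T = 1.690091 − 1.159985 = 0.530106
N(d₁) = 0.954495,  N(d₂) = 0.701981,  e^(−rT) = 0.644878
E₀ = V₀·N(d₁) − D·e^(−rT)·N(d₂)
   = 536.3327·0.954495 − 229.4651·0.644878·0.701981 = 408.049710
B₀ = V₀ − E₀ = 536.3327 − 408.049710 = 128.282990
spread = −(1/T)·ln(B₀/D) − r = −(1/9.1777)·ln(128.282990/229.4651) − 0.0478 = 0.01556144

spread=0.0156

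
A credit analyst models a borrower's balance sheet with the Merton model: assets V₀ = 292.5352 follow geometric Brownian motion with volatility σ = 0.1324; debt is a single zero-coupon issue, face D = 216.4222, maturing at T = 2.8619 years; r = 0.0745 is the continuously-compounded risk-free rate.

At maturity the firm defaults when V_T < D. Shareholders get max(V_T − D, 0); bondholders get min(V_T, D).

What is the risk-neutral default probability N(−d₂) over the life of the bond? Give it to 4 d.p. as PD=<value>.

PD=0.0144

d₁ = [ln(V₀/D) + (r + σ²/2)T] / (σ√T)
   = [ln(292.5352/216.4222) + (0.0745 + 0.5·0.1324²)·2.8619] / (0.1324·√2.8619)
   = [0.301354 + 0.238296] / 0.223983 = 2.409332
d₂ = d₁ − σ√T = 2.409332 − 0.223983 = 2.185349
risk-neutral PD = N(−d₂) = N(-2.185349) = 0.014432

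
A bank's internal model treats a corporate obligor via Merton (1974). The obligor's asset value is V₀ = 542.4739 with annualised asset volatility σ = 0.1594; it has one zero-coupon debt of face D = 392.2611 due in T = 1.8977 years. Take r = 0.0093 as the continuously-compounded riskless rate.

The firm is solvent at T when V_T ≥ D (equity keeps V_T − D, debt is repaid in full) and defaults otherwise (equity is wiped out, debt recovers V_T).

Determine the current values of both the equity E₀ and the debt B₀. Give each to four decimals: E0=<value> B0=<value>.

E0=159.6452 B0=382.8287

d₁ = [ln(V₀/D) + (r + σ²/2)T] / (σ√T)
   = [ln(542.4739/392.2611) + (0.0093 + 0.5·0.1594²)·1.8977] / (0.1594·√1.8977)
   = [0.324212 + 0.041757] / 0.219585 = 1.666644
d₂ = d₁ − σ√T = 1.666644 − 0.219585 = 1.447060
N(d₁) = 0.952207,  N(d₂) = 0.926060,  e^(−rT) = 0.982506
E₀ = V₀·N(d₁) − D·e^(−rT)·N(d₂)
   = 542.4739·0.952207 − 392.2611·0.982506·0.926060 = 159.645151
B₀ = V₀ − E₀ = 542.4739 − 159.645151 = 382.828749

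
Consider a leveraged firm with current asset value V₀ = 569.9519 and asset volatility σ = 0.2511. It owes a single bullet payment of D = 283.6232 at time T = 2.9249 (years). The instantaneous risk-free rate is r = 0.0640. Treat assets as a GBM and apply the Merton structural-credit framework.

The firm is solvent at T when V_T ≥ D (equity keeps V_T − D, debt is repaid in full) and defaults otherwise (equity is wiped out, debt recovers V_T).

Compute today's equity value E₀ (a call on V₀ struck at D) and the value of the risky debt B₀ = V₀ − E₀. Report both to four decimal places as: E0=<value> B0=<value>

E0=335.8593 B0=234.0926

d₁ = [ln(V₀/D) + (r + σ²/2)T] / (σ√T)
   = [ln(569.9519/283.6232) + (0.0640 + 0.5·0.2511²)·2.9249] / (0.2511·√2.9249)
   = [0.697905 + 0.279403] / 0.429440 = 2.275775
d₂ = d₁ − σ√T = 2.275775 − 0.429440 = 1.846335
N(d₁) = 0.988570,  N(d₂) = 0.967578,  e^(−rT) = 0.829283
E₀ = V₀·N(d₁) − D·e^(−rT)·N(d₂)
   = 569.9519·0.988570 − 283.6232·0.829283·0.967578 = 335.859279
B₀ = V₀ − E₀ = 569.9519 − 335.859279 = 234.092621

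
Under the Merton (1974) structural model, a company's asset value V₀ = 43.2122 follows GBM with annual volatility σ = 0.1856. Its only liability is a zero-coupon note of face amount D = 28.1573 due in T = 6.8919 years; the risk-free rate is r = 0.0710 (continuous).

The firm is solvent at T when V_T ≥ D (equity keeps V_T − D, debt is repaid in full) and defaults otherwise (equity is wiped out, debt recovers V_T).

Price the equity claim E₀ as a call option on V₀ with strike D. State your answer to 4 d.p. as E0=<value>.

E0=26.1008

d₁ = [ln(V₀/D) + (r + σ²/2)T] / (σ√T)
   = [ln(43.2122/28.1573) + (0.0710 + 0.5·0.1856²)·6.8919] / (0.1856·√6.8919)
   = [0.428316 + 0.608029] / 0.487245 = 2.126948
d₂ = d₁ − σ√T = 2.126948 − 0.487245 = 1.639703
N(d₁) = 0.983288,  N(d₂) = 0.949467,  e^(−rT) = 0.613040
E₀ = V₀·N(d₁) − D·e^(−rT)·N(d₂)
   = 43.2122·0.983288 − 28.1573·0.613040·0.949467 = 26.100761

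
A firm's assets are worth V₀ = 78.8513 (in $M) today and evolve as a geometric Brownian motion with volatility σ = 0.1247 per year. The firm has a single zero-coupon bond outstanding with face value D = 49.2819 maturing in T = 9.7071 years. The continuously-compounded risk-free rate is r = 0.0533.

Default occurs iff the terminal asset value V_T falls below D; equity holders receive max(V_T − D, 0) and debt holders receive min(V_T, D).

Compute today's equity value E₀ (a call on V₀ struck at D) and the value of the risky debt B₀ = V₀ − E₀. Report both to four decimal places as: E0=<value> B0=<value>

d₁ = [ln(V₀/D) + (r + σ²/2)T] / (σ√T)
   = [ln(78.8513/49.2819) + (0.0533 + 0.5·0.1247²)·9.7071] / (0.1247·√9.7071)
   = [0.470007 + 0.592862] / 0.388518 = 2.735699
d₂ = d₁ − σ√T = 2.735699 − 0.388518 = 2.347181
N(d₁) = 0.996888,  N(d₂) = 0.990542,  e^(−rT) = 0.596075
E₀ = V₀·N(d₁) − D·e^(−rT)·N(d₂)
   = 78.8513·0.996888 − 49.2819·0.596075·0.990542 = 49.508001
B₀ = V₀ − E₀ = 78.8513 − 49.508001 = 29.343299

E0=49.5080 B0=29.3433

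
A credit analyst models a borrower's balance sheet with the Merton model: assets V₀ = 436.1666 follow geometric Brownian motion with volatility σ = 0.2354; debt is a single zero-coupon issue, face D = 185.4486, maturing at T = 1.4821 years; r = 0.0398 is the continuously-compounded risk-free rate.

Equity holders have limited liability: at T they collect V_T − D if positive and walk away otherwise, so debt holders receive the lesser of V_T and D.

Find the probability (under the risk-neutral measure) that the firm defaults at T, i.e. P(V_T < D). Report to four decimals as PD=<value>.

PD=0.0012

d₁ = [ln(V₀/D) + (r + σ²/2)T] / (σ√T)
   = [ln(436.1666/185.4486) + (0.0398 + 0.5·0.2354²)·1.4821] / (0.2354·√1.4821)
   = [0.855247 + 0.100052] / 0.286580 = 3.333448
d₂ = d₁ − σ√T = 3.333448 − 0.286580 = 3.046868
risk-neutral PD = N(−d₂) = N(-3.046868) = 0.001156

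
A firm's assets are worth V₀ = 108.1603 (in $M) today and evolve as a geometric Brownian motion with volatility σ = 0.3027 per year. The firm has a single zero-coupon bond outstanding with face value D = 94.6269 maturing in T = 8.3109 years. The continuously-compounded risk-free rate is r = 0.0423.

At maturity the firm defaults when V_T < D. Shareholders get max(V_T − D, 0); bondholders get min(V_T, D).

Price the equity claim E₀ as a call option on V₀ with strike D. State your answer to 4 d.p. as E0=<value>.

E0=54.3376

d₁ = [ln(V₀/D) + (r + σ²/2)T] / (σ√T)
   = [ln(108.1603/94.6269) + (0.0423 + 0.5·0.3027²)·8.3109] / (0.3027·√8.3109)
   = [0.133673 + 0.732304] / 0.872643 = 0.992361
d₂ = d₁ − σ√T = 0.992361 − 0.872643 = 0.119718
N(d₁) = 0.839489,  N(d₂) = 0.547647,  e^(−rT) = 0.703596
E₀ = V₀·N(d₁) − D·e^(−rT)·N(d₂)
   = 108.1603·0.839489 − 94.6269·0.703596·0.547647 = 54.337576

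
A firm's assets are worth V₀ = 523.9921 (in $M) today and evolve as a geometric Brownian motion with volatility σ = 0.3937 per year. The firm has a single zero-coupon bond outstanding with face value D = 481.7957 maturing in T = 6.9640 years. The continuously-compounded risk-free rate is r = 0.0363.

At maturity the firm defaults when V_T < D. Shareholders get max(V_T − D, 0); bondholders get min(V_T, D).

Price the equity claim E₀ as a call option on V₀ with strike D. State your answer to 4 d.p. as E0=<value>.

d₁ = [ln(V₀/D) + (r + σ²/2)T] / (σ√T)
   = [ln(523.9921/481.7957) + (0.0363 + 0.5·0.3937²)·6.9640] / (0.3937·√6.9640)
   = [0.083956 + 0.792502] / 1.038950 = 0.843600
d₂ = d₁ − σ√T = 0.843600 − 1.038950 = -0.195350
N(d₁) = 0.800554,  N(d₂) = 0.422559,  e^(−rT) = 0.776628
E₀ = V₀·N(d₁) − D·e^(−rT)·N(d₂)
   = 523.9921·0.800554 − 481.7957·0.776628·0.422559 = 261.372047

E0=261.3720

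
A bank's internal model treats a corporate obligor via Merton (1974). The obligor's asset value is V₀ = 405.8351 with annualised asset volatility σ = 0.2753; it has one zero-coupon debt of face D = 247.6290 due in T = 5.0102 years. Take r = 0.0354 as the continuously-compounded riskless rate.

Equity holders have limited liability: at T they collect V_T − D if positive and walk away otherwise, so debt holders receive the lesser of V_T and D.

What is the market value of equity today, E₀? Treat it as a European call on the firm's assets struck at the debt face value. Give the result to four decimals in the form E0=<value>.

d₁ = [ln(V₀/D) + (r + σ²/2)T] / (σ√T)
   = [ln(405.8351/247.6290) + (0.0354 + 0.5·0.2753²)·5.0102] / (0.2753·√5.0102)
   = [0.494015 + 0.367223] / 0.616217 = 1.397621
d₂ = d₁ − σ√T = 1.397621 − 0.616217 = 0.781404
N(d₁) = 0.918887,  N(d₂) = 0.782718,  e^(−rT) = 0.837477
E₀ = V₀·N(d₁) − D·e^(−rT)·N(d₂)
   = 405.8351·0.918887 − 247.6290·0.837477·0.782718 = 210.593579

E0=210.5936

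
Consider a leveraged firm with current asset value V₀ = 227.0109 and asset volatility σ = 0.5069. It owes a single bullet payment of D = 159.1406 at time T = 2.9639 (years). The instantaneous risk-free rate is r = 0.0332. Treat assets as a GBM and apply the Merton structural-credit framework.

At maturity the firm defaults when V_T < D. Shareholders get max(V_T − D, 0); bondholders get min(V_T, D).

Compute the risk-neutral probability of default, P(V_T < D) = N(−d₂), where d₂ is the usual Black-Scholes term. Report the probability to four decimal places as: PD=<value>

PD=0.4667

d₁ = [ln(V₀/D) + (r + σ²/2)T] / (σ√T)
   = [ln(227.0109/159.1406) + (0.0332 + 0.5·0.5069²)·2.9639] / (0.5069·√2.9639)
   = [0.355210 + 0.479185] / 0.872678 = 0.956131
d₂ = d₁ − σ√T = 0.956131 − 0.872678 = 0.083453
risk-neutral PD = N(−d₂) = N(-0.083453) = 0.466746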